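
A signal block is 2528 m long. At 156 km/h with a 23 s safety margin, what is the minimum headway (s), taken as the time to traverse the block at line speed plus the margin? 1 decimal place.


V = 156 / 3.6 = 43.3333 m/s
Block traversal time = 2528 / 43.3333 = 58.3385 s
Headway = 58.3385 + 23
Headway = 81.3 s

81.3


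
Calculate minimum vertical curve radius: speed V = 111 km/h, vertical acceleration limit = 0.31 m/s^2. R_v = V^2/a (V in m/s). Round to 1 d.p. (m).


Convert speed: V = 111 / 3.6 = 30.8333 m/s
V^2 = 950.6944 m^2/s^2
R_v = 950.6944 / 0.31
R_v = 3066.8 m

3066.8


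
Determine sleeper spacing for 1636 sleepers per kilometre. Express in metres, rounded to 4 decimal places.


Spacing = 1000 m / number of sleepers
Spacing = 1000 / 1636
Spacing = 0.6112 m

0.6112


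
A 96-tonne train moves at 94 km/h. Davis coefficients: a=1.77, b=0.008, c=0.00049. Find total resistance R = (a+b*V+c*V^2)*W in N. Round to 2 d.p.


b*V = 0.008 * 94 = 0.752
c*V^2 = 0.00049 * 8836 = 4.32964
R_per_t = 1.77 + 0.752 + 4.32964 = 6.85164 N/t
R_total = 6.85164 * 96 = 657.76 N

657.76


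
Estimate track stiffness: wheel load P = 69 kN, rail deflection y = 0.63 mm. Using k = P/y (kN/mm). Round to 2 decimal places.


Track stiffness k = P / y
k = 69 / 0.63
k = 109.52 kN/mm

109.52


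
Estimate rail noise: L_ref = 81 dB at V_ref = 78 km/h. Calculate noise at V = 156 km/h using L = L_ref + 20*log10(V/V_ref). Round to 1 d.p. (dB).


V/V_ref = 156 / 78 = 2.0
log10(2.0) = 0.30103
20 * 0.30103 = 6.0206
L = 81 + 6.0206 = 87.0 dB

87.0


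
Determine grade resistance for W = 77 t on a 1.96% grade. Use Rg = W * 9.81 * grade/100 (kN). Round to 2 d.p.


Rg = W * 9.81 * grade / 100
Rg = 77 * 9.81 * 1.96 / 100
Rg = 755.37 * 0.0196
Rg = 14.81 kN

14.81


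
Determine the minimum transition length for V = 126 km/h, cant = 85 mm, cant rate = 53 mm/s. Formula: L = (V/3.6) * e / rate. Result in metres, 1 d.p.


Convert speed: V = 126 / 3.6 = 35.0 m/s
L = 35.0 * 85 / 53
L = 2975.0 / 53
L = 56.1 m

56.1


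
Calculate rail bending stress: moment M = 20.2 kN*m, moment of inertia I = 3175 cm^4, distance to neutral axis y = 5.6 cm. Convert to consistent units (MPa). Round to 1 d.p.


Convert units:
M = 20.2 kN*m = 20200000 N*mm
y = 5.6 cm = 56 mm
I = 3175 cm^4 = 31750000 mm^4
sigma = 20200000 * 56 / 31750000
sigma = 35.6 MPa

35.6


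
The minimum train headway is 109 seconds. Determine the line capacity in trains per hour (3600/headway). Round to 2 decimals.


Capacity = 3600 / headway
Capacity = 3600 / 109
Capacity = 33.03 trains/hour

33.03


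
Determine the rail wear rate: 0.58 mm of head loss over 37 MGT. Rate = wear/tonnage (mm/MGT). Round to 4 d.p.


Wear rate = total wear / cumulative tonnage
Rate = 0.58 / 37
Rate = 0.0157 mm/MGT

0.0157


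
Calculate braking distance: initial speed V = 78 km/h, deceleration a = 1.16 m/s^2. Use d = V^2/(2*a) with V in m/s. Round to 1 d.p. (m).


Convert speed: V = 78 / 3.6 = 21.6667 m/s
V^2 = 469.4444
d = 469.4444 / (2 * 1.16)
d = 469.4444 / 2.32
d = 202.3 m

202.3


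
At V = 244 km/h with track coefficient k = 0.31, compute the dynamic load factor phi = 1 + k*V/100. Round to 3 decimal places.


phi = 1 + k * V / 100
phi = 1 + 0.31 * 244 / 100
phi = 1 + 0.7564
phi = 1.756

1.756


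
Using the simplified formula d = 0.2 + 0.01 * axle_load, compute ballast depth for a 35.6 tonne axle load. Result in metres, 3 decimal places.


d = 0.2 + 0.01 * 35.6
d = 0.2 + 0.356
d = 0.556 m

0.556


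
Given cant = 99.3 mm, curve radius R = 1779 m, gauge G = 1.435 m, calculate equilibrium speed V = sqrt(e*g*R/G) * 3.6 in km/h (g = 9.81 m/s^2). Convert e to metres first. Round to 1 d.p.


Convert cant: e = 99.3 mm = 0.0993 m
V_ms = sqrt(0.0993 * 9.81 * 1779 / 1.435)
V_ms = sqrt(1207.653385) = 34.7513 m/s
V = 34.7513 * 3.6 = 125.1 km/h

125.1


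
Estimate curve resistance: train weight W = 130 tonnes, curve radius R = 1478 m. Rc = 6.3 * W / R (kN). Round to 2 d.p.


Rc = 6.3 * W / R
Rc = 6.3 * 130 / 1478
Rc = 819.0 / 1478
Rc = 0.55 kN

0.55


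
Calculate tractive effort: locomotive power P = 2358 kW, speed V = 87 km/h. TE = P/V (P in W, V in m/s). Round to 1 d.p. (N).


Convert: P = 2358 kW = 2358000 W
V = 87 / 3.6 = 24.1667 m/s
TE = 2358000 / 24.1667
TE = 97572.4 N

97572.4


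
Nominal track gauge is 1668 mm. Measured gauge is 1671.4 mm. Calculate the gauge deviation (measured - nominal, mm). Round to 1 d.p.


Deviation = measured - nominal
Deviation = 1671.4 - 1668
Deviation = 3.4 mm

3.4


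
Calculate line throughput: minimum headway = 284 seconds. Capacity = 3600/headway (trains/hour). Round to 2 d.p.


Capacity = 3600 / headway
Capacity = 3600 / 284
Capacity = 12.68 trains/hour

12.68


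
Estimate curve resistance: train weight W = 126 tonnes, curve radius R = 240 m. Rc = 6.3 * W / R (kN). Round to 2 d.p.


Rc = 6.3 * W / R
Rc = 6.3 * 126 / 240
Rc = 793.8 / 240
Rc = 3.31 kN

3.31


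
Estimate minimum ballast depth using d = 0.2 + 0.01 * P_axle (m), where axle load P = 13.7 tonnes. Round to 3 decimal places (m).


d = 0.2 + 0.01 * 13.7
d = 0.2 + 0.137
d = 0.337 m

0.337


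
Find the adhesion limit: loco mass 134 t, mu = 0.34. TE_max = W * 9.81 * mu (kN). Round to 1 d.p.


TE_max = W * g * mu
TE_max = 134 * 9.81 * 0.34
TE_max = 1314.54 * 0.34
TE_max = 446.9 kN

446.9


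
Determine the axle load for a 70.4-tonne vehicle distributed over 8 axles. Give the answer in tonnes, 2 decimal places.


Load per axle = total weight / number of axles
Load = 70.4 / 8
Load = 8.80 tonnes

8.80


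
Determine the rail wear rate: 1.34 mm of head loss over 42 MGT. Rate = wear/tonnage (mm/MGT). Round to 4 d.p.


Wear rate = total wear / cumulative tonnage
Rate = 1.34 / 42
Rate = 0.0319 mm/MGT

0.0319


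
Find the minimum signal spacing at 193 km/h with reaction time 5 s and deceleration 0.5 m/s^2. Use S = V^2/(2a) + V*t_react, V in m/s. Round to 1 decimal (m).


V = 193 / 3.6 = 53.6111 m/s
Braking distance = 53.6111^2 / (2*0.5) = 2874.1512 m
Sighting distance = 53.6111 * 5 = 268.0556 m
S = 2874.1512 + 268.0556 = 3142.2 m

3142.2


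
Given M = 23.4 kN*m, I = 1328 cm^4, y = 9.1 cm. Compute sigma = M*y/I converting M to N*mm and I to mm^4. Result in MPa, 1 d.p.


Convert units:
M = 23.4 kN*m = 23400000 N*mm
y = 9.1 cm = 91 mm
I = 1328 cm^4 = 13280000 mm^4
sigma = 23400000 * 91 / 13280000
sigma = 160.3 MPa

160.3


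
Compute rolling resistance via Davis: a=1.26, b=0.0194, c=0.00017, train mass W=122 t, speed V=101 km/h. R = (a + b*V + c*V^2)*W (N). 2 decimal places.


b*V = 0.0194 * 101 = 1.9594
c*V^2 = 0.00017 * 10201 = 1.73417
R_per_t = 1.26 + 1.9594 + 1.73417 = 4.95357 N/t
R_total = 4.95357 * 122 = 604.34 N

604.34


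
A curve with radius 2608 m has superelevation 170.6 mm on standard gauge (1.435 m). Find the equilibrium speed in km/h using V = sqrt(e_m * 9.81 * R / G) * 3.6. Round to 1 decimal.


Convert cant: e = 170.6 mm = 0.1706 m
V_ms = sqrt(0.1706 * 9.81 * 2608 / 1.435)
V_ms = sqrt(3041.611351) = 55.1508 m/s
V = 55.1508 * 3.6 = 198.5 km/h

198.5


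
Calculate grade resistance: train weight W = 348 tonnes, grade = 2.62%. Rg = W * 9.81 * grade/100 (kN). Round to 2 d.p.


Rg = W * 9.81 * grade / 100
Rg = 348 * 9.81 * 2.62 / 100
Rg = 3413.88 * 0.0262
Rg = 89.44 kN

89.44


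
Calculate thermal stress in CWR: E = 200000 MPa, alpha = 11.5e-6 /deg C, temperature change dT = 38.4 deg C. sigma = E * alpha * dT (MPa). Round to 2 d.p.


sigma = E * alpha * dT
sigma = 200000 * 11.5e-6 * 38.4
sigma = 2.3 * 38.4
sigma = 88.32 MPa

88.32


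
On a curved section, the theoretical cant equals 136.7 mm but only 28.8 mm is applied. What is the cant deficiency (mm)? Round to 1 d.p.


Cant deficiency = equilibrium cant - actual cant
CD = 136.7 - 28.8
CD = 107.9 mm

107.9


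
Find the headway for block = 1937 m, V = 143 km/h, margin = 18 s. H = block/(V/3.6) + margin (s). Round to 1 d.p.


V = 143 / 3.6 = 39.7222 m/s
Block traversal time = 1937 / 39.7222 = 48.7636 s
Headway = 48.7636 + 18
Headway = 66.8 s

66.8


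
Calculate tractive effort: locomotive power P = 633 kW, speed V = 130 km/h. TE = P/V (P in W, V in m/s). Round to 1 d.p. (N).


Convert: P = 633 kW = 633000 W
V = 130 / 3.6 = 36.1111 m/s
TE = 633000 / 36.1111
TE = 17529.2 N

17529.2


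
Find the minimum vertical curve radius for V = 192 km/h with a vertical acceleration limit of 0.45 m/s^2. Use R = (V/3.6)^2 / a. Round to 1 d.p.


Convert speed: V = 192 / 3.6 = 53.3333 m/s
V^2 = 2844.4444 m^2/s^2
R_v = 2844.4444 / 0.45
R_v = 6321.0 m

6321.0


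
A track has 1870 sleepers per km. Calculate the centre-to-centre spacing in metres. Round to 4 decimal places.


Spacing = 1000 m / number of sleepers
Spacing = 1000 / 1870
Spacing = 0.5348 m

0.5348


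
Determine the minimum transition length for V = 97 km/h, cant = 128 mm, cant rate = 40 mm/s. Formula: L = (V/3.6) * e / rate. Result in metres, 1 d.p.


Convert speed: V = 97 / 3.6 = 26.9444 m/s
L = 26.9444 * 128 / 40
L = 3448.8889 / 40
L = 86.2 m

86.2


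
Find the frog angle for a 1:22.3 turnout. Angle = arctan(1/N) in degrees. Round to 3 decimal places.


1/N = 1/22.3 = 0.044843
angle = arctan(0.044843) = 0.044813 rad
angle = 0.044813 * 180/pi = 2.568 degrees

2.568


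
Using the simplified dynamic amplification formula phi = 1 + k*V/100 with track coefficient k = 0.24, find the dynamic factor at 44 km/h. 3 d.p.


phi = 1 + k * V / 100
phi = 1 + 0.24 * 44 / 100
phi = 1 + 0.1056
phi = 1.106

1.106


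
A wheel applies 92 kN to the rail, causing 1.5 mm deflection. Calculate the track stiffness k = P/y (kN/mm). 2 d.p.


Track stiffness k = P / y
k = 92 / 1.5
k = 61.33 kN/mm

61.33


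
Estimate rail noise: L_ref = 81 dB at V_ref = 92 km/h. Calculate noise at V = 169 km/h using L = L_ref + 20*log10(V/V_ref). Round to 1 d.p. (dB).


V/V_ref = 169 / 92 = 1.836957
log10(1.836957) = 0.264099
20 * 0.264099 = 5.282
L = 81 + 5.282 = 86.3 dB

86.3


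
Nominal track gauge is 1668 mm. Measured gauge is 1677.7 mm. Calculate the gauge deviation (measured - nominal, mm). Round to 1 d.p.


Deviation = measured - nominal
Deviation = 1677.7 - 1668
Deviation = 9.7 mm

9.7


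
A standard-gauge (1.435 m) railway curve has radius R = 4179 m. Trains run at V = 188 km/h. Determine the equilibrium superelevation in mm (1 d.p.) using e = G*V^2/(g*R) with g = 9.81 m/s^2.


Convert speed: V = 188 / 3.6 = 52.2222 m/s
Apply formula: e = 1.435 * 52.2222^2 / (9.81 * 4179)
e = 1.435 * 2727.1605 / 40995.99
e = 0.09546 m = 95.5 mm

95.5


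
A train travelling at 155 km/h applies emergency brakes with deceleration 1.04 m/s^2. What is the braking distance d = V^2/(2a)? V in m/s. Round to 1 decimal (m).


Convert speed: V = 155 / 3.6 = 43.0556 m/s
V^2 = 1853.7809
d = 1853.7809 / (2 * 1.04)
d = 1853.7809 / 2.08
d = 891.2 m

891.2


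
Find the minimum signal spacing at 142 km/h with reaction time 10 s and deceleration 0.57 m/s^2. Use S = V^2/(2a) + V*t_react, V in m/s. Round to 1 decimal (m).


V = 142 / 3.6 = 39.4444 m/s
Braking distance = 39.4444^2 / (2*0.57) = 1364.7932 m
Sighting distance = 39.4444 * 10 = 394.4444 m
S = 1364.7932 + 394.4444 = 1759.2 m

1759.2


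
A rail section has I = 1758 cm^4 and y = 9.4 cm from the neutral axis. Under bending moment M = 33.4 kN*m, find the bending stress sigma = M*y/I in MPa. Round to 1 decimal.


Convert units:
M = 33.4 kN*m = 33400000 N*mm
y = 9.4 cm = 94 mm
I = 1758 cm^4 = 17580000 mm^4
sigma = 33400000 * 94 / 17580000
sigma = 178.6 MPa

178.6


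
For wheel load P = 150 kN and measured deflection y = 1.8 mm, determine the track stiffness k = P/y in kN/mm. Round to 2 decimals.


Track stiffness k = P / y
k = 150 / 1.8
k = 83.33 kN/mm

83.33


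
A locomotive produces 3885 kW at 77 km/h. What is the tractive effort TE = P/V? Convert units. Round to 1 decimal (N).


Convert: P = 3885 kW = 3885000 W
V = 77 / 3.6 = 21.3889 m/s
TE = 3885000 / 21.3889
TE = 181636.4 N

181636.4


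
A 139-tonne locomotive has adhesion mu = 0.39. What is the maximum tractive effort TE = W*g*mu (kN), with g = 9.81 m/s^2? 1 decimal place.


TE_max = W * g * mu
TE_max = 139 * 9.81 * 0.39
TE_max = 1363.59 * 0.39
TE_max = 531.8 kN

531.8


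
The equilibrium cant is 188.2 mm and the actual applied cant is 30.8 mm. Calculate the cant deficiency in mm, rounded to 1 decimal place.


Cant deficiency = equilibrium cant - actual cant
CD = 188.2 - 30.8
CD = 157.4 mm

157.4


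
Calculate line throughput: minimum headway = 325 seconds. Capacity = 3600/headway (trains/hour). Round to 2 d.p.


Capacity = 3600 / headway
Capacity = 3600 / 325
Capacity = 11.08 trains/hour

11.08


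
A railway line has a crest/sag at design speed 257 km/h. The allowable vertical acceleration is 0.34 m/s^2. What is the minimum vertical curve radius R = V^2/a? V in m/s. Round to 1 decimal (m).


Convert speed: V = 257 / 3.6 = 71.3889 m/s
V^2 = 5096.3735 m^2/s^2
R_v = 5096.3735 / 0.34
R_v = 14989.3 m

14989.3


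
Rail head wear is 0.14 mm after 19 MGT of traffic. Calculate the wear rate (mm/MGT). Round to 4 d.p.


Wear rate = total wear / cumulative tonnage
Rate = 0.14 / 19
Rate = 0.0074 mm/MGT

0.0074


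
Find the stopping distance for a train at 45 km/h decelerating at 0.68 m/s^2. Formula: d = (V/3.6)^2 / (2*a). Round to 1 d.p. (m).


Convert speed: V = 45 / 3.6 = 12.5 m/s
V^2 = 156.25
d = 156.25 / (2 * 0.68)
d = 156.25 / 1.36
d = 114.9 m

114.9


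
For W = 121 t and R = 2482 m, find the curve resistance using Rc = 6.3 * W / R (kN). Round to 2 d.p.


Rc = 6.3 * W / R
Rc = 6.3 * 121 / 2482
Rc = 762.3 / 2482
Rc = 0.31 kN

0.31


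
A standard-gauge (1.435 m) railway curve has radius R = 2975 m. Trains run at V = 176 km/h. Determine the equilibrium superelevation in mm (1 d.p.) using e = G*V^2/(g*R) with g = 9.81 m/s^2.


Convert speed: V = 176 / 3.6 = 48.8889 m/s
Apply formula: e = 1.435 * 48.8889^2 / (9.81 * 2975)
e = 1.435 * 2390.1235 / 29184.75
e = 0.117521 m = 117.5 mm

117.5


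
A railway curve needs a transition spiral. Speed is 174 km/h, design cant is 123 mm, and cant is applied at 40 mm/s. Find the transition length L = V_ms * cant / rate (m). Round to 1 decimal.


Convert speed: V = 174 / 3.6 = 48.3333 m/s
L = 48.3333 * 123 / 40
L = 5945.0 / 40
L = 148.6 m

148.6


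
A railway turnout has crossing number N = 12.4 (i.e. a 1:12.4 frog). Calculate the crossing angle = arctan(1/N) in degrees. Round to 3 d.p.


1/N = 1/12.4 = 0.080645
angle = arctan(0.080645) = 0.080471 rad
angle = 0.080471 * 180/pi = 4.611 degrees

4.611


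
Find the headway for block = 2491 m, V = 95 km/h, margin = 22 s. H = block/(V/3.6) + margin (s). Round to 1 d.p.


V = 95 / 3.6 = 26.3889 m/s
Block traversal time = 2491 / 26.3889 = 94.3958 s
Headway = 94.3958 + 22
Headway = 116.4 s

116.4


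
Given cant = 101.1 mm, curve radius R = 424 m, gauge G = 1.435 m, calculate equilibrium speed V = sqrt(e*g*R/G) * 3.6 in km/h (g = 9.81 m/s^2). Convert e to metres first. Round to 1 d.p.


Convert cant: e = 101.1 mm = 0.1011 m
V_ms = sqrt(0.1011 * 9.81 * 424 / 1.435)
V_ms = sqrt(293.044867) = 17.1186 m/s
V = 17.1186 * 3.6 = 61.6 km/h

61.6


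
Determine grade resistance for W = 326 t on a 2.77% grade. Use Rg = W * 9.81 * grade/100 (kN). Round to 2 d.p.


Rg = W * 9.81 * grade / 100
Rg = 326 * 9.81 * 2.77 / 100
Rg = 3198.06 * 0.0277
Rg = 88.59 kN

88.59


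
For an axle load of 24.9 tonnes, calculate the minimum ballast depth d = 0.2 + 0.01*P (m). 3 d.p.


d = 0.2 + 0.01 * 24.9
d = 0.2 + 0.249
d = 0.449 m

0.449


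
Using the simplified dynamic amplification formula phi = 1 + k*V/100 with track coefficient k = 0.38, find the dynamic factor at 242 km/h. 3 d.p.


phi = 1 + k * V / 100
phi = 1 + 0.38 * 242 / 100
phi = 1 + 0.9196
phi = 1.920

1.920


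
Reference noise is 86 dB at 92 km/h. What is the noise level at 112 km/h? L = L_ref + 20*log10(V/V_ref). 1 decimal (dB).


V/V_ref = 112 / 92 = 1.217391
log10(1.217391) = 0.08543
20 * 0.08543 = 1.7086
L = 86 + 1.7086 = 87.7 dB

87.7


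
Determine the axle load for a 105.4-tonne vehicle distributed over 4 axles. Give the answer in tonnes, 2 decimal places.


Load per axle = total weight / number of axles
Load = 105.4 / 4
Load = 26.35 tonnes

26.35


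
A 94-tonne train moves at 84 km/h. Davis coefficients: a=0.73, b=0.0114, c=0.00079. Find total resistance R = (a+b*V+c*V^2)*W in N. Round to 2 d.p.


b*V = 0.0114 * 84 = 0.9576
c*V^2 = 0.00079 * 7056 = 5.57424
R_per_t = 0.73 + 0.9576 + 5.57424 = 7.26184 N/t
R_total = 7.26184 * 94 = 682.61 N

682.61


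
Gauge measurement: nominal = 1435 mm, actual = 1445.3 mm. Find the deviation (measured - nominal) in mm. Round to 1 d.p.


Deviation = measured - nominal
Deviation = 1445.3 - 1435
Deviation = 10.3 mm

10.3


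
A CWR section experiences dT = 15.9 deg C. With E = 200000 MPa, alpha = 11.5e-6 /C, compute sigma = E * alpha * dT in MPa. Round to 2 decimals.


sigma = E * alpha * dT
sigma = 200000 * 11.5e-6 * 15.9
sigma = 2.3 * 15.9
sigma = 36.57 MPa

36.57


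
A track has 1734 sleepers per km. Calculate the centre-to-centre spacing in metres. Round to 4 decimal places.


Spacing = 1000 m / number of sleepers
Spacing = 1000 / 1734
Spacing = 0.5767 m

0.5767


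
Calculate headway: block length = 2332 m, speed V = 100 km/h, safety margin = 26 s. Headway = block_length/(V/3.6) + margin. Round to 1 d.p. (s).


V = 100 / 3.6 = 27.7778 m/s
Block traversal time = 2332 / 27.7778 = 83.952 s
Headway = 83.952 + 26
Headway = 110.0 s

110.0


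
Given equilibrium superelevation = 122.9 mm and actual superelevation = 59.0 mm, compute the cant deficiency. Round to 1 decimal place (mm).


Cant deficiency = equilibrium cant - actual cant
CD = 122.9 - 59.0
CD = 63.9 mm

63.9


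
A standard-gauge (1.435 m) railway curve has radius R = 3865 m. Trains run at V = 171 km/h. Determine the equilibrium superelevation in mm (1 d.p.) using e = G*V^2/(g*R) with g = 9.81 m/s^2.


Convert speed: V = 171 / 3.6 = 47.5 m/s
Apply formula: e = 1.435 * 47.5^2 / (9.81 * 3865)
e = 1.435 * 2256.25 / 37915.65
e = 0.085393 m = 85.4 mm

85.4


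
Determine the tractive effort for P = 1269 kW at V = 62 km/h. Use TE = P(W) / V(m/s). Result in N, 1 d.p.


Convert: P = 1269 kW = 1269000 W
V = 62 / 3.6 = 17.2222 m/s
TE = 1269000 / 17.2222
TE = 73683.9 N

73683.9


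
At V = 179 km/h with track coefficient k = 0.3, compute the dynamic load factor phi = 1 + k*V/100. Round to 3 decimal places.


phi = 1 + k * V / 100
phi = 1 + 0.3 * 179 / 100
phi = 1 + 0.537
phi = 1.537

1.537


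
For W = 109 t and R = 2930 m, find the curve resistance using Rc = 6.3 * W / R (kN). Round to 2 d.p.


Rc = 6.3 * W / R
Rc = 6.3 * 109 / 2930
Rc = 686.7 / 2930
Rc = 0.23 kN

0.23


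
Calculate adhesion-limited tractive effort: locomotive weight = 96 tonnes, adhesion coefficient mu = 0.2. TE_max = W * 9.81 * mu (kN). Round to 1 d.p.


TE_max = W * g * mu
TE_max = 96 * 9.81 * 0.2
TE_max = 941.76 * 0.2
TE_max = 188.4 kN

188.4


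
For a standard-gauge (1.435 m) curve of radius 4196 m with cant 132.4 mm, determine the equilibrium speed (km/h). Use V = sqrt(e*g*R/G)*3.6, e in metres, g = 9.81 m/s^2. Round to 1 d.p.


Convert cant: e = 132.4 mm = 0.1324 m
V_ms = sqrt(0.1324 * 9.81 * 4196 / 1.435)
V_ms = sqrt(3797.874163) = 61.6269 m/s
V = 61.6269 * 3.6 = 221.9 km/h

221.9


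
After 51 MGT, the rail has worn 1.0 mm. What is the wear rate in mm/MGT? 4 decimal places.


Wear rate = total wear / cumulative tonnage
Rate = 1.0 / 51
Rate = 0.0196 mm/MGT

0.0196


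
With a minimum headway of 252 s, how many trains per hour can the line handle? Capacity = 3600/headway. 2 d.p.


Capacity = 3600 / headway
Capacity = 3600 / 252
Capacity = 14.29 trains/hour

14.29


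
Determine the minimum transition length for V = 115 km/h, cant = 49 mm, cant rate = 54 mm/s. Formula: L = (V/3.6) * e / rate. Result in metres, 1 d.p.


Convert speed: V = 115 / 3.6 = 31.9444 m/s
L = 31.9444 * 49 / 54
L = 1565.2778 / 54
L = 29.0 m

29.0


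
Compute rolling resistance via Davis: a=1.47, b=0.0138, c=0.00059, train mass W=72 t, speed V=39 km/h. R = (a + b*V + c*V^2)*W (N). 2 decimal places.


b*V = 0.0138 * 39 = 0.5382
c*V^2 = 0.00059 * 1521 = 0.89739
R_per_t = 1.47 + 0.5382 + 0.89739 = 2.90559 N/t
R_total = 2.90559 * 72 = 209.20 N

209.20


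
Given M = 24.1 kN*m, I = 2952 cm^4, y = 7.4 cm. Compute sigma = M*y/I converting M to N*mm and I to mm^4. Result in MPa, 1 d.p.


Convert units:
M = 24.1 kN*m = 24100000 N*mm
y = 7.4 cm = 74 mm
I = 2952 cm^4 = 29520000 mm^4
sigma = 24100000 * 74 / 29520000
sigma = 60.4 MPa

60.4


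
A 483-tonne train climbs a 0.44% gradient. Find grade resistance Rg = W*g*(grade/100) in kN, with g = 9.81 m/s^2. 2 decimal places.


Rg = W * 9.81 * grade / 100
Rg = 483 * 9.81 * 0.44 / 100
Rg = 4738.23 * 0.0044
Rg = 20.85 kN

20.85


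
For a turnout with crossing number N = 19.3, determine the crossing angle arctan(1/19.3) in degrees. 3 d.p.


1/N = 1/19.3 = 0.051813
angle = arctan(0.051813) = 0.051767 rad
angle = 0.051767 * 180/pi = 2.966 degrees

2.966


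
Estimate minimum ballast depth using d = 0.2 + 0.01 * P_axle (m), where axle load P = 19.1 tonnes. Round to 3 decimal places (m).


d = 0.2 + 0.01 * 19.1
d = 0.2 + 0.191
d = 0.391 m

0.391


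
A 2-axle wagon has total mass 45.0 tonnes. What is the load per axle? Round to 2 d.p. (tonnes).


Load per axle = total weight / number of axles
Load = 45.0 / 2
Load = 22.50 tonnes

22.50


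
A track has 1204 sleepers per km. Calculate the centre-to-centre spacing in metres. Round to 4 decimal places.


Spacing = 1000 m / number of sleepers
Spacing = 1000 / 1204
Spacing = 0.8306 m

0.8306


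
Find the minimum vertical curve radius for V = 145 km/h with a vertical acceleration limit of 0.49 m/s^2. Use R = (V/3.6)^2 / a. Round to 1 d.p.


Convert speed: V = 145 / 3.6 = 40.2778 m/s
V^2 = 1622.2994 m^2/s^2
R_v = 1622.2994 / 0.49
R_v = 3310.8 m

3310.8


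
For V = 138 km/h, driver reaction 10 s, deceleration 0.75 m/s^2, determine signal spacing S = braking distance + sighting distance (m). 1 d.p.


V = 138 / 3.6 = 38.3333 m/s
Braking distance = 38.3333^2 / (2*0.75) = 979.6296 m
Sighting distance = 38.3333 * 10 = 383.3333 m
S = 979.6296 + 383.3333 = 1363.0 m

1363.0


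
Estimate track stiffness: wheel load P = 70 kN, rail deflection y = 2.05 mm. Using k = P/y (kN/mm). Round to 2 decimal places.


Track stiffness k = P / y
k = 70 / 2.05
k = 34.15 kN/mm

34.15


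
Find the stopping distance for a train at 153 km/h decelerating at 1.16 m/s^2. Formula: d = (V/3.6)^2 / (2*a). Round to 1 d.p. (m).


Convert speed: V = 153 / 3.6 = 42.5 m/s
V^2 = 1806.25
d = 1806.25 / (2 * 1.16)
d = 1806.25 / 2.32
d = 778.6 m

778.6


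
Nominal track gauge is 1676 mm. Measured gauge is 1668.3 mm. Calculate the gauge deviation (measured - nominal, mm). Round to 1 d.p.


Deviation = measured - nominal
Deviation = 1668.3 - 1676
Deviation = -7.7 mm

-7.7


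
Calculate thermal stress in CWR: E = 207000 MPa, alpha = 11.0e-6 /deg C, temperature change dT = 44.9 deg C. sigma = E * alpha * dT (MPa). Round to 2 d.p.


sigma = E * alpha * dT
sigma = 207000 * 11.0e-6 * 44.9
sigma = 2.277 * 44.9
sigma = 102.24 MPa

102.24


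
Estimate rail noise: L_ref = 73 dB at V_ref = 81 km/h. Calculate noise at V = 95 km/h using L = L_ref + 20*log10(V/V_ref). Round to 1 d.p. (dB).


V/V_ref = 95 / 81 = 1.17284
log10(1.17284) = 0.069239
20 * 0.069239 = 1.3848
L = 73 + 1.3848 = 74.4 dB

74.4


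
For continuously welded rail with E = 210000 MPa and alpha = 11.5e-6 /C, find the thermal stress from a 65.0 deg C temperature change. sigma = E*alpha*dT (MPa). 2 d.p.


sigma = E * alpha * dT
sigma = 210000 * 11.5e-6 * 65.0
sigma = 2.415 * 65.0
sigma = 156.98 MPa

156.98


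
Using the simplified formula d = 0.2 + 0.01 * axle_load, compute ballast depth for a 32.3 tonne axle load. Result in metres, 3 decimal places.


d = 0.2 + 0.01 * 32.3
d = 0.2 + 0.323
d = 0.523 m

0.523


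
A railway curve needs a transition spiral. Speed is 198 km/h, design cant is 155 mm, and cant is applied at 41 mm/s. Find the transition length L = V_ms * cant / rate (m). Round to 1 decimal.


Convert speed: V = 198 / 3.6 = 55.0 m/s
L = 55.0 * 155 / 41
L = 8525.0 / 41
L = 207.9 m

207.9


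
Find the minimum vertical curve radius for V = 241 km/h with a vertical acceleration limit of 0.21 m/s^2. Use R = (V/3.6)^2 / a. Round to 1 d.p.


Convert speed: V = 241 / 3.6 = 66.9444 m/s
V^2 = 4481.5586 m^2/s^2
R_v = 4481.5586 / 0.21
R_v = 21340.8 m

21340.8


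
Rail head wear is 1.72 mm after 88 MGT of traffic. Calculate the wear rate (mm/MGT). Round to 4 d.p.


Wear rate = total wear / cumulative tonnage
Rate = 1.72 / 88
Rate = 0.0195 mm/MGT

0.0195


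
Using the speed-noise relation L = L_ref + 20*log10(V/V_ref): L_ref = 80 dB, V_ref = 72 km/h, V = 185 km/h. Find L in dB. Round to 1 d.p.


V/V_ref = 185 / 72 = 2.569444
log10(2.569444) = 0.409839
20 * 0.409839 = 8.1968
L = 80 + 8.1968 = 88.2 dB

88.2


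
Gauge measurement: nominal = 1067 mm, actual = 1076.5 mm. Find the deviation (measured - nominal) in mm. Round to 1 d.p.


Deviation = measured - nominal
Deviation = 1076.5 - 1067
Deviation = 9.5 mm

9.5


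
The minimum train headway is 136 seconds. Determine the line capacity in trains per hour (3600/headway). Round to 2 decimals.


Capacity = 3600 / headway
Capacity = 3600 / 136
Capacity = 26.47 trains/hour

26.47


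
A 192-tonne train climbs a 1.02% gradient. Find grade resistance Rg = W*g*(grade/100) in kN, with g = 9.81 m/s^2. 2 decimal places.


Rg = W * 9.81 * grade / 100
Rg = 192 * 9.81 * 1.02 / 100
Rg = 1883.52 * 0.0102
Rg = 19.21 kN

19.21


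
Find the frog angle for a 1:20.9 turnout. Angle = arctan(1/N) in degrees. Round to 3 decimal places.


1/N = 1/20.9 = 0.047847
angle = arctan(0.047847) = 0.04781 rad
angle = 0.04781 * 180/pi = 2.739 degrees

2.739


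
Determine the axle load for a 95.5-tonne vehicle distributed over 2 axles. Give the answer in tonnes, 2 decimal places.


Load per axle = total weight / number of axles
Load = 95.5 / 2
Load = 47.75 tonnes

47.75


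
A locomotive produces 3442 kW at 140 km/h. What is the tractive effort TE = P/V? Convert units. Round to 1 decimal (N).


Convert: P = 3442 kW = 3442000 W
V = 140 / 3.6 = 38.8889 m/s
TE = 3442000 / 38.8889
TE = 88508.6 N

88508.6


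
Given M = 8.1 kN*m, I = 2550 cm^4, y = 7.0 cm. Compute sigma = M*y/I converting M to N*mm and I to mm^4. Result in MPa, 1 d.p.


Convert units:
M = 8.1 kN*m = 8100000 N*mm
y = 7.0 cm = 70 mm
I = 2550 cm^4 = 25500000 mm^4
sigma = 8100000 * 70 / 25500000
sigma = 22.2 MPa

22.2


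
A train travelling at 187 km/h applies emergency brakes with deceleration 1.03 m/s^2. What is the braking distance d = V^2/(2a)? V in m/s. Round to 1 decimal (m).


Convert speed: V = 187 / 3.6 = 51.9444 m/s
V^2 = 2698.2253
d = 2698.2253 / (2 * 1.03)
d = 2698.2253 / 2.06
d = 1309.8 m

1309.8


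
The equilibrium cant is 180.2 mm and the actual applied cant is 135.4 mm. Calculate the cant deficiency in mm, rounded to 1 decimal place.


Cant deficiency = equilibrium cant - actual cant
CD = 180.2 - 135.4
CD = 44.8 mm

44.8


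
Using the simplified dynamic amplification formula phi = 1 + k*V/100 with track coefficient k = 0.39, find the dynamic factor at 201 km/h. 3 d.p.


phi = 1 + k * V / 100
phi = 1 + 0.39 * 201 / 100
phi = 1 + 0.7839
phi = 1.784

1.784


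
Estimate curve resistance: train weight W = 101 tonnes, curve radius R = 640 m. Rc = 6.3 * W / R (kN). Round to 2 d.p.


Rc = 6.3 * W / R
Rc = 6.3 * 101 / 640
Rc = 636.3 / 640
Rc = 0.99 kN

0.99


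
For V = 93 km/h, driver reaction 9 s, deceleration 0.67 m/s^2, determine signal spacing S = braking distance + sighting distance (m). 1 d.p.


V = 93 / 3.6 = 25.8333 m/s
Braking distance = 25.8333^2 / (2*0.67) = 498.0307 m
Sighting distance = 25.8333 * 9 = 232.5 m
S = 498.0307 + 232.5 = 730.5 m

730.5


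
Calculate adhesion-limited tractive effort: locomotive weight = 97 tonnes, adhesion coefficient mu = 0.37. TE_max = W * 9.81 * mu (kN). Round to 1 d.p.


TE_max = W * g * mu
TE_max = 97 * 9.81 * 0.37
TE_max = 951.57 * 0.37
TE_max = 352.1 kN

352.1


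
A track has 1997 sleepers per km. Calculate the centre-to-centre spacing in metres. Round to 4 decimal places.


Spacing = 1000 m / number of sleepers
Spacing = 1000 / 1997
Spacing = 0.5008 m

0.5008


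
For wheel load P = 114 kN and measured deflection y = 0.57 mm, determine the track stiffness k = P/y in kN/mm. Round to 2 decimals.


Track stiffness k = P / y
k = 114 / 0.57
k = 200.00 kN/mm

200.00


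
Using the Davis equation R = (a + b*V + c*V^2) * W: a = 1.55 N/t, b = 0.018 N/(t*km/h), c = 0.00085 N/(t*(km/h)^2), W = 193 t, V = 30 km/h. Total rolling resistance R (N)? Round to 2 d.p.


b*V = 0.018 * 30 = 0.54
c*V^2 = 0.00085 * 900 = 0.765
R_per_t = 1.55 + 0.54 + 0.765 = 2.855 N/t
R_total = 2.855 * 193 = 551.02 N

551.02


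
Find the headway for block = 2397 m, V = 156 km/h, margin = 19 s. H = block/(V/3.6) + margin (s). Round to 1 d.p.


V = 156 / 3.6 = 43.3333 m/s
Block traversal time = 2397 / 43.3333 = 55.3154 s
Headway = 55.3154 + 19
Headway = 74.3 s

74.3


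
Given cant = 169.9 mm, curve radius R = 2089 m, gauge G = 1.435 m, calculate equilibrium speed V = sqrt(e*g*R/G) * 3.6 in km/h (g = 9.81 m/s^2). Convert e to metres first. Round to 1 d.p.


Convert cant: e = 169.9 mm = 0.1699 m
V_ms = sqrt(0.1699 * 9.81 * 2089 / 1.435)
V_ms = sqrt(2426.324732) = 49.2577 m/s
V = 49.2577 * 3.6 = 177.3 km/h

177.3


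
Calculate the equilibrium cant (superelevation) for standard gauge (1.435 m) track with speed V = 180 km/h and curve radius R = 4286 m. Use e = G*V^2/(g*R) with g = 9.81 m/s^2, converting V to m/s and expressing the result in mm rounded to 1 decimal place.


Convert speed: V = 180 / 3.6 = 50.0 m/s
Apply formula: e = 1.435 * 50.0^2 / (9.81 * 4286)
e = 1.435 * 2500.0 / 42045.66
e = 0.085324 m = 85.3 mm

85.3


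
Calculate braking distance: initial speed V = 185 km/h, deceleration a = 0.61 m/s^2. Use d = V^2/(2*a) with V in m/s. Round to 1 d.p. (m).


Convert speed: V = 185 / 3.6 = 51.3889 m/s
V^2 = 2640.8179
d = 2640.8179 / (2 * 0.61)
d = 2640.8179 / 1.22
d = 2164.6 m

2164.6


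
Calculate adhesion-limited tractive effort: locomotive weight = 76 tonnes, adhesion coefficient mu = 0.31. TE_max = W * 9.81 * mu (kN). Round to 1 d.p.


TE_max = W * g * mu
TE_max = 76 * 9.81 * 0.31
TE_max = 745.56 * 0.31
TE_max = 231.1 kN

231.1


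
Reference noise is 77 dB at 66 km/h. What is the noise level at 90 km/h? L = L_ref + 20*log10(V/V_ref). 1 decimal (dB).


V/V_ref = 90 / 66 = 1.363636
log10(1.363636) = 0.134699
20 * 0.134699 = 2.694
L = 77 + 2.694 = 79.7 dB

79.7


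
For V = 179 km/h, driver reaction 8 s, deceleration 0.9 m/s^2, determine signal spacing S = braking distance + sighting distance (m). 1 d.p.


V = 179 / 3.6 = 49.7222 m/s
Braking distance = 49.7222^2 / (2*0.9) = 1373.4997 m
Sighting distance = 49.7222 * 8 = 397.7778 m
S = 1373.4997 + 397.7778 = 1771.3 m

1771.3


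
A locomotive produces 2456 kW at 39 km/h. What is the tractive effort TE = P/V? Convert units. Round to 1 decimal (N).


Convert: P = 2456 kW = 2456000 W
V = 39 / 3.6 = 10.8333 m/s
TE = 2456000 / 10.8333
TE = 226707.7 N

226707.7


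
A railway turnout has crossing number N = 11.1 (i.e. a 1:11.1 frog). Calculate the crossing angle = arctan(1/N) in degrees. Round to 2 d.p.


1/N = 1/11.1 = 0.09009
angle = arctan(0.09009) = 0.089848 rad
angle = 0.089848 * 180/pi = 5.15 degrees

5.15


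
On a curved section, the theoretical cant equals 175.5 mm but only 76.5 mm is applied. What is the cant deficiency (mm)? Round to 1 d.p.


Cant deficiency = equilibrium cant - actual cant
CD = 175.5 - 76.5
CD = 99.0 mm

99.0


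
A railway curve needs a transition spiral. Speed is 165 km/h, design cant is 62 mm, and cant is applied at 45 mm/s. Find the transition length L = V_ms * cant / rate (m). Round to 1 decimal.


Convert speed: V = 165 / 3.6 = 45.8333 m/s
L = 45.8333 * 62 / 45
L = 2841.6667 / 45
L = 63.1 m

63.1


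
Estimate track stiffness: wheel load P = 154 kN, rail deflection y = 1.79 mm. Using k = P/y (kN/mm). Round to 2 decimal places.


Track stiffness k = P / y
k = 154 / 1.79
k = 86.03 kN/mm

86.03


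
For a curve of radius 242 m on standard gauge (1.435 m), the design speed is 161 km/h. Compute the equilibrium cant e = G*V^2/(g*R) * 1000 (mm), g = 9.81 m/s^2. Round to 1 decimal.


Convert speed: V = 161 / 3.6 = 44.7222 m/s
Apply formula: e = 1.435 * 44.7222^2 / (9.81 * 242)
e = 1.435 * 2000.0772 / 2374.02
e = 1.208967 m = 1209.0 mm

1209.0


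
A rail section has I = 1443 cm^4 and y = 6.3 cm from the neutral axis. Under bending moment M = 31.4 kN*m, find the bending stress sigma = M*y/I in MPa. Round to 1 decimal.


Convert units:
M = 31.4 kN*m = 31400000 N*mm
y = 6.3 cm = 63 mm
I = 1443 cm^4 = 14430000 mm^4
sigma = 31400000 * 63 / 14430000
sigma = 137.1 MPa

137.1


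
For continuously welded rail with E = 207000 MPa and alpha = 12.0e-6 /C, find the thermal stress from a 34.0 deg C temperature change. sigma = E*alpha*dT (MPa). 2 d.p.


sigma = E * alpha * dT
sigma = 207000 * 12.0e-6 * 34.0
sigma = 2.484 * 34.0
sigma = 84.46 MPa

84.46


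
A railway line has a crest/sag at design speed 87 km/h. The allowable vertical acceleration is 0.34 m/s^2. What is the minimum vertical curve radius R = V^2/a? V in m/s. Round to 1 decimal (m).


Convert speed: V = 87 / 3.6 = 24.1667 m/s
V^2 = 584.0278 m^2/s^2
R_v = 584.0278 / 0.34
R_v = 1717.7 m

1717.7


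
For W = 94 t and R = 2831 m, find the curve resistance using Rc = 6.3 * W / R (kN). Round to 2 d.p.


Rc = 6.3 * W / R
Rc = 6.3 * 94 / 2831
Rc = 592.2 / 2831
Rc = 0.21 kN

0.21


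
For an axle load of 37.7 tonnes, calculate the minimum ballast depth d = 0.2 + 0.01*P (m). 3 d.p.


d = 0.2 + 0.01 * 37.7
d = 0.2 + 0.377
d = 0.577 m

0.577


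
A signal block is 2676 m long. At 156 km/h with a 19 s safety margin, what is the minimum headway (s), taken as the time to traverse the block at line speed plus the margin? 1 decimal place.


V = 156 / 3.6 = 43.3333 m/s
Block traversal time = 2676 / 43.3333 = 61.7538 s
Headway = 61.7538 + 19
Headway = 80.8 s

80.8


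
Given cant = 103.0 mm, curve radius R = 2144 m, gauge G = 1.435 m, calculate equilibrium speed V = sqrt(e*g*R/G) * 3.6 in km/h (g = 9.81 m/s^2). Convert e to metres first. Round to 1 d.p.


Convert cant: e = 103.0 mm = 0.1030 m
V_ms = sqrt(0.1030 * 9.81 * 2144 / 1.435)
V_ms = sqrt(1509.659875) = 38.8543 m/s
V = 38.8543 * 3.6 = 139.9 km/h

139.9


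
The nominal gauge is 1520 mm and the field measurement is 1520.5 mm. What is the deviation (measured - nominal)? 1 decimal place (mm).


Deviation = measured - nominal
Deviation = 1520.5 - 1520
Deviation = 0.5 mm

0.5


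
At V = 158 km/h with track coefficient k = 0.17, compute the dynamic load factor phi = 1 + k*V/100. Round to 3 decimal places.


phi = 1 + k * V / 100
phi = 1 + 0.17 * 158 / 100
phi = 1 + 0.2686
phi = 1.269

1.269


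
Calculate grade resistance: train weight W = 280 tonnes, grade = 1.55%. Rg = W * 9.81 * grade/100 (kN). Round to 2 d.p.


Rg = W * 9.81 * grade / 100
Rg = 280 * 9.81 * 1.55 / 100
Rg = 2746.8 * 0.0155
Rg = 42.58 kN

42.58


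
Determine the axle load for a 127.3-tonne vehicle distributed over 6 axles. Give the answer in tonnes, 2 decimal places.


Load per axle = total weight / number of axles
Load = 127.3 / 6
Load = 21.22 tonnes

21.22


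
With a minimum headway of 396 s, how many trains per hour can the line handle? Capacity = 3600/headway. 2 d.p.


Capacity = 3600 / headway
Capacity = 3600 / 396
Capacity = 9.09 trains/hour

9.09


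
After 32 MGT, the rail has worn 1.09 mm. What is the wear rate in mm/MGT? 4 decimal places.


Wear rate = total wear / cumulative tonnage
Rate = 1.09 / 32
Rate = 0.0341 mm/MGT

0.0341


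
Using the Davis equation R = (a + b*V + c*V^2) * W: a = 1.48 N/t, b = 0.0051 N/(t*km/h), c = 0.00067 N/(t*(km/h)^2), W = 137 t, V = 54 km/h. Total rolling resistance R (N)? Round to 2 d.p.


b*V = 0.0051 * 54 = 0.2754
c*V^2 = 0.00067 * 2916 = 1.95372
R_per_t = 1.48 + 0.2754 + 1.95372 = 3.70912 N/t
R_total = 3.70912 * 137 = 508.15 N

508.15


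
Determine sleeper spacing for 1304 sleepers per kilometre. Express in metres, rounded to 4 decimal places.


Spacing = 1000 m / number of sleepers
Spacing = 1000 / 1304
Spacing = 0.7669 m

0.7669


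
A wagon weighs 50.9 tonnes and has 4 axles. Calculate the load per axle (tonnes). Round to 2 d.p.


Load per axle = total weight / number of axles
Load = 50.9 / 4
Load = 12.73 tonnes

12.73


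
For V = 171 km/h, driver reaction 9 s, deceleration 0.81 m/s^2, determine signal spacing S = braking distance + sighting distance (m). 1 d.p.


V = 171 / 3.6 = 47.5 m/s
Braking distance = 47.5^2 / (2*0.81) = 1392.7469 m
Sighting distance = 47.5 * 9 = 427.5 m
S = 1392.7469 + 427.5 = 1820.2 m

1820.2


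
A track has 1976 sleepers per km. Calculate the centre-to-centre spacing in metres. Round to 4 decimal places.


Spacing = 1000 m / number of sleepers
Spacing = 1000 / 1976
Spacing = 0.5061 m

0.5061


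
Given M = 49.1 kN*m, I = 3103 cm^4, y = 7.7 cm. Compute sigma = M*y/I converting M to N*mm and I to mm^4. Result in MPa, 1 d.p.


Convert units:
M = 49.1 kN*m = 49100000 N*mm
y = 7.7 cm = 77 mm
I = 3103 cm^4 = 31030000 mm^4
sigma = 49100000 * 77 / 31030000
sigma = 121.8 MPa

121.8


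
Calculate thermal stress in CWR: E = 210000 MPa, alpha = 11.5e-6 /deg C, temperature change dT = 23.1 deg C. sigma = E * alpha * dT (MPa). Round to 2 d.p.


sigma = E * alpha * dT
sigma = 210000 * 11.5e-6 * 23.1
sigma = 2.415 * 23.1
sigma = 55.79 MPa

55.79


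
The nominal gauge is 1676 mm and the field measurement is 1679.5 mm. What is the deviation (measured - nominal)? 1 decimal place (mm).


Deviation = measured - nominal
Deviation = 1679.5 - 1676
Deviation = 3.5 mm

3.5


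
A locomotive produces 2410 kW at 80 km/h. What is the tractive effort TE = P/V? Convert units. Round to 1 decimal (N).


Convert: P = 2410 kW = 2410000 W
V = 80 / 3.6 = 22.2222 m/s
TE = 2410000 / 22.2222
TE = 108450.0 N

108450.0


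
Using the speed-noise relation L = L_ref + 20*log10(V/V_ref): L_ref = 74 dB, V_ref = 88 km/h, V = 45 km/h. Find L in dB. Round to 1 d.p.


V/V_ref = 45 / 88 = 0.511364
log10(0.511364) = -0.29127
20 * -0.29127 = -5.8254
L = 74 + -5.8254 = 68.2 dB

68.2


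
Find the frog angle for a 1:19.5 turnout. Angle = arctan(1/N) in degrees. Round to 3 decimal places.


1/N = 1/19.5 = 0.051282
angle = arctan(0.051282) = 0.051237 rad
angle = 0.051237 * 180/pi = 2.936 degrees

2.936


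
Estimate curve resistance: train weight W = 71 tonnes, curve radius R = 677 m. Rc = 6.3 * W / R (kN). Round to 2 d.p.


Rc = 6.3 * W / R
Rc = 6.3 * 71 / 677
Rc = 447.3 / 677
Rc = 0.66 kN

0.66


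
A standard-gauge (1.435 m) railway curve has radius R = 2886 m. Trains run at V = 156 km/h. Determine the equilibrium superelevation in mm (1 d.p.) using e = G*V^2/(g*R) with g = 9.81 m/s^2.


Convert speed: V = 156 / 3.6 = 43.3333 m/s
Apply formula: e = 1.435 * 43.3333^2 / (9.81 * 2886)
e = 1.435 * 1877.7778 / 28311.66
e = 0.095177 m = 95.2 mm

95.2


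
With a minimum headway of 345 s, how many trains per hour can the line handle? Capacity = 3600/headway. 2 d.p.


Capacity = 3600 / headway
Capacity = 3600 / 345
Capacity = 10.43 trains/hour

10.43


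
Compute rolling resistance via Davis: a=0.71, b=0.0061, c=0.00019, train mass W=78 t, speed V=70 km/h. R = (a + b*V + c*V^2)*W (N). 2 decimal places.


b*V = 0.0061 * 70 = 0.427
c*V^2 = 0.00019 * 4900 = 0.931
R_per_t = 0.71 + 0.427 + 0.931 = 2.068 N/t
R_total = 2.068 * 78 = 161.30 N

161.30
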